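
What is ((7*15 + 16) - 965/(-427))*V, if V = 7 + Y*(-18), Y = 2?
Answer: -1526328/427 ≈ -3574.5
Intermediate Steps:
V = -29 (V = 7 + 2*(-18) = 7 - 36 = -29)
((7*15 + 16) - 965/(-427))*V = ((7*15 + 16) - 965/(-427))*(-29) = ((105 + 16) - 965*(-1/427))*(-29) = (121 + 965/427)*(-29) = (52632/427)*(-29) = -1526328/427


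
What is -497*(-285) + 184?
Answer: 141829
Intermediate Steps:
-497*(-285) + 184 = 141645 + 184 = 141829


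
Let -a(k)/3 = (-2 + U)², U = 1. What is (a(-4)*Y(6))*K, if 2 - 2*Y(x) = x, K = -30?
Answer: -180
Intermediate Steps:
Y(x) = 1 - x/2
a(k) = -3 (a(k) = -3*(-2 + 1)² = -3*(-1)² = -3*1 = -3)
(a(-4)*Y(6))*K = -3*(1 - ½*6)*(-30) = -3*(1 - 3)*(-30) = -3*(-2)*(-30) = 6*(-30) = -180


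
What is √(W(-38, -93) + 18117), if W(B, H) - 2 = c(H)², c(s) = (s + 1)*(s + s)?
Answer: √292838663 ≈ 17113.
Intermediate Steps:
c(s) = 2*s*(1 + s) (c(s) = (1 + s)*(2*s) = 2*s*(1 + s))
W(B, H) = 2 + 4*H²*(1 + H)² (W(B, H) = 2 + (2*H*(1 + H))² = 2 + 4*H²*(1 + H)²)
√(W(-38, -93) + 18117) = √((2 + 4*(-93)²*(1 - 93)²) + 18117) = √((2 + 4*8649*(-92)²) + 18117) = √((2 + 4*8649*8464) + 18117) = √((2 + 292820544) + 18117) = √(292820546 + 18117) = √292838663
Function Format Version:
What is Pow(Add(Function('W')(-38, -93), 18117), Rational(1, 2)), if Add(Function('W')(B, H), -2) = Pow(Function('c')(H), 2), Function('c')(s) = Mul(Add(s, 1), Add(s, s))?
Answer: Pow(292838663, Rational(1, 2)) ≈ 17113.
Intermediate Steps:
Function('c')(s) = Mul(2, s, Add(1, s)) (Function('c')(s) = Mul(Add(1, s), Mul(2, s)) = Mul(2, s, Add(1, s)))
Function('W')(B, H) = Add(2, Mul(4, Pow(H, 2), Pow(Add(1, H), 2))) (Function('W')(B, H) = Add(2, Pow(Mul(2, H, Add(1, H)), 2)) = Add(2, Mul(4, Pow(H, 2), Pow(Add(1, H), 2))))
Pow(Add(Function('W')(-38, -93), 18117), Rational(1, 2)) = Pow(Add(Add(2, Mul(4, Pow(-93, 2), Pow(Add(1, -93), 2))), 18117), Rational(1, 2)) = Pow(Add(Add(2, Mul(4, 8649, Pow(-92, 2))), 18117), Rational(1, 2)) = Pow(Add(Add(2, Mul(4, 8649, 8464)), 18117), Rational(1, 2)) = Pow(Add(Add(2, 292820544), 18117), Rational(1, 2)) = Pow(Add(292820546, 18117), Rational(1, 2)) = Pow(292838663, Rational(1, 2))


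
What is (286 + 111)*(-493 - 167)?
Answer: -262020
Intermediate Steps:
(286 + 111)*(-493 - 167) = 397*(-660) = -262020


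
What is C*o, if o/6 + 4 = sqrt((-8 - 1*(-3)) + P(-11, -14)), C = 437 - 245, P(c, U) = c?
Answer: -4608 + 4608*I ≈ -4608.0 + 4608.0*I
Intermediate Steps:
C = 192
o = -24 + 24*I (o = -24 + 6*sqrt((-8 - 1*(-3)) - 11) = -24 + 6*sqrt((-8 + 3) - 11) = -24 + 6*sqrt(-5 - 11) = -24 + 6*sqrt(-16) = -24 + 6*(4*I) = -24 + 24*I ≈ -24.0 + 24.0*I)
C*o = 192*(-24 + 24*I) = -4608 + 4608*I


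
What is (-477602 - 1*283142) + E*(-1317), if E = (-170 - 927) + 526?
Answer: -8737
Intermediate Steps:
E = -571 (E = -1097 + 526 = -571)
(-477602 - 1*283142) + E*(-1317) = (-477602 - 1*283142) - 571*(-1317) = (-477602 - 283142) + 752007 = -760744 + 752007 = -8737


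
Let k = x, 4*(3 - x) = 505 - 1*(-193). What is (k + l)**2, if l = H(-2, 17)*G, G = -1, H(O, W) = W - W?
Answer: 117649/4 ≈ 29412.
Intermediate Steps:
H(O, W) = 0
x = -343/2 (x = 3 - (505 - 1*(-193))/4 = 3 - (505 + 193)/4 = 3 - 1/4*698 = 3 - 349/2 = -343/2 ≈ -171.50)
k = -343/2 ≈ -171.50
l = 0 (l = 0*(-1) = 0)
(k + l)**2 = (-343/2 + 0)**2 = (-343/2)**2 = 117649/4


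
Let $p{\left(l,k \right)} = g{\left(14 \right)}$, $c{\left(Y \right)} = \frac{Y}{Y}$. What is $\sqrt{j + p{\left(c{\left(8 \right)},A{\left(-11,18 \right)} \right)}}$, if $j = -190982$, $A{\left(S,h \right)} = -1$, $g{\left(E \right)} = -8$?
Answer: $i \sqrt{190990} \approx 437.02 i$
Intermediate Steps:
$c{\left(Y \right)} = 1$
$p{\left(l,k \right)} = -8$
$\sqrt{j + p{\left(c{\left(8 \right)},A{\left(-11,18 \right)} \right)}} = \sqrt{-190982 - 8} = \sqrt{-190990} = i \sqrt{190990}$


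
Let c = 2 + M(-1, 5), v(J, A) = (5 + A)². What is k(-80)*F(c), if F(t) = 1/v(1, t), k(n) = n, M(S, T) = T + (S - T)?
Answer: -20/9 ≈ -2.2222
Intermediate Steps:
M(S, T) = S
c = 1 (c = 2 - 1 = 1)
F(t) = (5 + t)⁻² (F(t) = 1/((5 + t)²) = (5 + t)⁻²)
k(-80)*F(c) = -80/(5 + 1)² = -80/6² = -80*1/36 = -20/9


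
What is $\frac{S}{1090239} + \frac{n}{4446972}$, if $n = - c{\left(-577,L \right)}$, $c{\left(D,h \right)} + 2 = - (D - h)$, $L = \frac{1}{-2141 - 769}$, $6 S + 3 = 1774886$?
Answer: $\frac{1275403478585783}{4702814437118760} \approx 0.2712$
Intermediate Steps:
$S = \frac{1774883}{6}$ ($S = - \frac{1}{2} + \frac{1}{6} \cdot 1774886 = - \frac{1}{2} + \frac{887443}{3} = \frac{1774883}{6} \approx 2.9581 \cdot 10^{5}$)
$L = - \frac{1}{2910}$ ($L = \frac{1}{-2910} = - \frac{1}{2910} \approx -0.00034364$)
$c{\left(D,h \right)} = -2 + h - D$ ($c{\left(D,h \right)} = -2 - \left(D - h\right) = -2 + h - D$)
$n = - \frac{1673249}{2910}$ ($n = - (-2 - \frac{1}{2910} - -577) = - (-2 - \frac{1}{2910} + 577) = \left(-1\right) \frac{1673249}{2910} = - \frac{1673249}{2910} \approx -575.0$)
$\frac{S}{1090239} + \frac{n}{4446972} = \frac{1774883}{6 \cdot 1090239} - \frac{1673249}{2910 \cdot 4446972} = \frac{1774883}{6} \cdot \frac{1}{1090239} - \frac{1673249}{12940688520} = \frac{1774883}{6541434} - \frac{1673249}{12940688520} = \frac{1275403478585783}{4702814437118760}$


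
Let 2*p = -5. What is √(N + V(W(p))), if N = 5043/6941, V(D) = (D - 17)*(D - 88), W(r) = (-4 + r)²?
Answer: 3*I*√98878258435/27764 ≈ 33.977*I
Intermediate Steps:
p = -5/2 (p = (½)*(-5) = -5/2 ≈ -2.5000)
V(D) = (-88 + D)*(-17 + D) (V(D) = (-17 + D)*(-88 + D) = (-88 + D)*(-17 + D))
N = 5043/6941 (N = 5043*(1/6941) = 5043/6941 ≈ 0.72655)
√(N + V(W(p))) = √(5043/6941 + (1496 + ((-4 - 5/2)²)² - 105*(-4 - 5/2)²)) = √(5043/6941 + (1496 + ((-13/2)²)² - 105*(-13/2)²)) = √(5043/6941 + (1496 + (169/4)² - 105*169/4)) = √(5043/6941 + (1496 + 28561/16 - 17745/4)) = √(5043/6941 - 18483/16) = √(-128209815/111056) = 3*I*√98878258435/27764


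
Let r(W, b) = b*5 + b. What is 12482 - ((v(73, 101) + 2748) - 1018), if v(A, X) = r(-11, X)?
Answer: 10146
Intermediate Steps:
r(W, b) = 6*b (r(W, b) = 5*b + b = 6*b)
v(A, X) = 6*X
12482 - ((v(73, 101) + 2748) - 1018) = 12482 - ((6*101 + 2748) - 1018) = 12482 - ((606 + 2748) - 1018) = 12482 - (3354 - 1018) = 12482 - 1*2336 = 12482 - 2336 = 10146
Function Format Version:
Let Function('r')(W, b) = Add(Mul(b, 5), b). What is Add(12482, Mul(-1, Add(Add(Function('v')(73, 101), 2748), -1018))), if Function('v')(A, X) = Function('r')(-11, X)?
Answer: 10146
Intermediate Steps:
Function('r')(W, b) = Mul(6, b) (Function('r')(W, b) = Add(Mul(5, b), b) = Mul(6, b))
Function('v')(A, X) = Mul(6, X)
Add(12482, Mul(-1, Add(Add(Function('v')(73, 101), 2748), -1018))) = Add(12482, Mul(-1, Add(Add(Mul(6, 101), 2748), -1018))) = Add(12482, Mul(-1, Add(Add(606, 2748), -1018))) = Add(12482, Mul(-1, Add(3354, -1018))) = Add(12482, Mul(-1, 2336)) = Add(12482, -2336) = 10146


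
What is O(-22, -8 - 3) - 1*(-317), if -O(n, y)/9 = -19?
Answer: 488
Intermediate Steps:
O(n, y) = 171 (O(n, y) = -9*(-19) = 171)
O(-22, -8 - 3) - 1*(-317) = 171 - 1*(-317) = 171 + 317 = 488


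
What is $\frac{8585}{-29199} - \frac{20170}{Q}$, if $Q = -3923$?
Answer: $\frac{555264875}{114547677} \approx 4.8475$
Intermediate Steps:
$\frac{8585}{-29199} - \frac{20170}{Q} = \frac{8585}{-29199} - \frac{20170}{-3923} = 8585 \left(- \frac{1}{29199}\right) - - \frac{20170}{3923} = - \frac{8585}{29199} + \frac{20170}{3923} = \frac{555264875}{114547677}$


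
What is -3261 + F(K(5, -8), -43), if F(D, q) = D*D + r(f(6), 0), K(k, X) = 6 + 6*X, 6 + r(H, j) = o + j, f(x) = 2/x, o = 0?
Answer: -1503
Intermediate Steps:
r(H, j) = -6 + j (r(H, j) = -6 + (0 + j) = -6 + j)
F(D, q) = -6 + D² (F(D, q) = D*D + (-6 + 0) = D² - 6 = -6 + D²)
-3261 + F(K(5, -8), -43) = -3261 + (-6 + (6 + 6*(-8))²) = -3261 + (-6 + (6 - 48)²) = -3261 + (-6 + (-42)²) = -3261 + (-6 + 1764) = -3261 + 1758 = -1503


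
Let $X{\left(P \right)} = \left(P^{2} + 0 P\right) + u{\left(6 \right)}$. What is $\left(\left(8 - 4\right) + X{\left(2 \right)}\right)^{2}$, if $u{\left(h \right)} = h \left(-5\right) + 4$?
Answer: $324$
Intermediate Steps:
$u{\left(h \right)} = 4 - 5 h$ ($u{\left(h \right)} = - 5 h + 4 = 4 - 5 h$)
$X{\left(P \right)} = -26 + P^{2}$ ($X{\left(P \right)} = \left(P^{2} + 0 P\right) + \left(4 - 30\right) = \left(P^{2} + 0\right) + \left(4 - 30\right) = P^{2} - 26 = -26 + P^{2}$)
$\left(\left(8 - 4\right) + X{\left(2 \right)}\right)^{2} = \left(\left(8 - 4\right) - \left(26 - 2^{2}\right)\right)^{2} = \left(\left(8 - 4\right) + \left(-26 + 4\right)\right)^{2} = \left(4 - 22\right)^{2} = \left(-18\right)^{2} = 324$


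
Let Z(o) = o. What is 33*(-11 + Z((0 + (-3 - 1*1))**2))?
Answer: 165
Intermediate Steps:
33*(-11 + Z((0 + (-3 - 1*1))**2)) = 33*(-11 + (0 + (-3 - 1*1))**2) = 33*(-11 + (0 + (-3 - 1))**2) = 33*(-11 + (0 - 4)**2) = 33*(-11 + (-4)**2) = 33*(-11 + 16) = 33*5 = 165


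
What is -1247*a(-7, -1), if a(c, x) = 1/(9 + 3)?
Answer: -1247/12 ≈ -103.92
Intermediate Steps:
a(c, x) = 1/12
-1247*a(-7, -1) = -1247*1/12 = -1247/12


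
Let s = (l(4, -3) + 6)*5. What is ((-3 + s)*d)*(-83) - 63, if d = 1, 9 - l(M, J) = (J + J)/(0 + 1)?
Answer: -8529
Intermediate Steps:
l(M, J) = 9 - 2*J (l(M, J) = 9 - (J + J)/(0 + 1) = 9 - 2*J/1 = 9 - 2*J)
s = 105 (s = ((9 - 2*(-3)) + 6)*5 = ((9 + 6) + 6)*5 = (15 + 6)*5 = 21*5 = 105)
((-3 + s)*d)*(-83) - 63 = ((-3 + 105)*1)*(-83) - 63 = (102*1)*(-83) - 63 = 102*(-83) - 63 = -8466 - 63 = -8529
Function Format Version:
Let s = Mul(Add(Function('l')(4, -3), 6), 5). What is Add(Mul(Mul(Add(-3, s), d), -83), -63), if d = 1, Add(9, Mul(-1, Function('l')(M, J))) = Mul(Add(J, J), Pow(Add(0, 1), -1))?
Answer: -8529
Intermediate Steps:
Function('l')(M, J) = Add(9, Mul(-2, J)) (Function('l')(M, J) = Add(9, Mul(-1, Mul(Add(J, J), Pow(Add(0, 1), -1)))) = Add(9, Mul(-1, Mul(Mul(2, J), Pow(1, -1)))) = Add(9, Mul(-1, Mul(Mul(2, J), 1))) = Add(9, Mul(-1, Mul(2, J))) = Add(9, Mul(-2, J)))
s = 105 (s = Mul(Add(Add(9, Mul(-2, -3)), 6), 5) = Mul(Add(Add(9, 6), 6), 5) = Mul(Add(15, 6), 5) = Mul(21, 5) = 105)
Add(Mul(Mul(Add(-3, s), d), -83), -63) = Add(Mul(Mul(Add(-3, 105), 1), -83), -63) = Add(Mul(Mul(102, 1), -83), -63) = Add(Mul(102, -83), -63) = Add(-8466, -63) = -8529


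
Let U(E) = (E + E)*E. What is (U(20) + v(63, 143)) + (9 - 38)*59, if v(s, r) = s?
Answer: -848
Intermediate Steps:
U(E) = 2*E² (U(E) = (2*E)*E = 2*E²)
(U(20) + v(63, 143)) + (9 - 38)*59 = (2*20² + 63) + (9 - 38)*59 = (2*400 + 63) - 29*59 = (800 + 63) - 1711 = 863 - 1711 = -848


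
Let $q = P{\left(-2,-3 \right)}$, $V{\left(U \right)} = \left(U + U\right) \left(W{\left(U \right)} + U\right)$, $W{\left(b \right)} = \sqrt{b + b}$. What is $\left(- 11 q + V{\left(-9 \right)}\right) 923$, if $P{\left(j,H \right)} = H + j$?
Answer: $200291 - 49842 i \sqrt{2} \approx 2.0029 \cdot 10^{5} - 70487.0 i$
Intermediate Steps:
$W{\left(b \right)} = \sqrt{2} \sqrt{b}$ ($W{\left(b \right)} = \sqrt{2 b} = \sqrt{2} \sqrt{b}$)
$V{\left(U \right)} = 2 U \left(U + \sqrt{2} \sqrt{U}\right)$ ($V{\left(U \right)} = \left(U + U\right) \left(\sqrt{2} \sqrt{U} + U\right) = 2 U \left(U + \sqrt{2} \sqrt{U}\right)$)
$q = -5$ ($q = -3 - 2 = -5$)
$\left(- 11 q + V{\left(-9 \right)}\right) 923 = \left(\left(-11\right) \left(-5\right) + 2 \left(-9\right) \left(-9 + \sqrt{2} \sqrt{-9}\right)\right) 923 = \left(55 + 2 \left(-9\right) \left(-9 + \sqrt{2} \cdot 3 i\right)\right) 923 = \left(55 + 2 \left(-9\right) \left(-9 + 3 i \sqrt{2}\right)\right) 923 = \left(55 + \left(162 - 54 i \sqrt{2}\right)\right) 923 = \left(217 - 54 i \sqrt{2}\right) 923 = 200291 - 49842 i \sqrt{2}$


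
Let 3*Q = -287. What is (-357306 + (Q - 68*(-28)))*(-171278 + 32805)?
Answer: 147680485189/3 ≈ 4.9227e+10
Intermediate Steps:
Q = -287/3 (Q = (⅓)*(-287) = -287/3 ≈ -95.667)
(-357306 + (Q - 68*(-28)))*(-171278 + 32805) = (-357306 + (-287/3 - 68*(-28)))*(-171278 + 32805) = (-357306 + (-287/3 + 1904))*(-138473) = (-357306 + 5425/3)*(-138473) = -1066493/3*(-138473) = 147680485189/3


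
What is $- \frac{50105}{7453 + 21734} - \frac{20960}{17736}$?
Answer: $- \frac{62517575}{21569193} \approx -2.8985$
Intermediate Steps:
$- \frac{50105}{7453 + 21734} - \frac{20960}{17736} = - \frac{50105}{29187} - \frac{2620}{2217} = - \frac{62517575}{21569193}$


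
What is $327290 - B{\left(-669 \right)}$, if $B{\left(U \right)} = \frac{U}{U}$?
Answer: $327289$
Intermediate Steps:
$B{\left(U \right)} = 1$
$327290 - B{\left(-669 \right)} = 327290 - 1 = 327289$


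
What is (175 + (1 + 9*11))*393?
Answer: 108075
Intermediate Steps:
(175 + (1 + 9*11))*393 = (175 + (1 + 99))*393 = (175 + 100)*393 = 275*393 = 108075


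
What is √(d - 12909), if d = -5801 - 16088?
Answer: I*√34798 ≈ 186.54*I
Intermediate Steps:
d = -21889
√(d - 12909) = √(-21889 - 12909) = √(-34798) = I*√34798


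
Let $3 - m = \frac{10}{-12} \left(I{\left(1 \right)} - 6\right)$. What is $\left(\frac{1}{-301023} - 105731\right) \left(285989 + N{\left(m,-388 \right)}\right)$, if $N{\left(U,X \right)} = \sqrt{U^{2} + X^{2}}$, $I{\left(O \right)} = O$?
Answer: $- \frac{9102304262713046}{301023} - \frac{15913731407 \sqrt{5419633}}{903069} \approx -3.0279 \cdot 10^{10}$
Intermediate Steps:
$m = - \frac{7}{6}$ ($m = 3 - \frac{10}{-12} \left(1 - 6\right) = 3 - 10 \left(- \frac{1}{12}\right) \left(-5\right) = 3 - \left(- \frac{5}{6}\right) \left(-5\right) = 3 - \frac{25}{6} = - \frac{7}{6} \approx -1.1667$)
$\left(\frac{1}{-301023} - 105731\right) \left(285989 + N{\left(m,-388 \right)}\right) = \left(\frac{1}{-301023} - 105731\right) \left(285989 + \sqrt{\left(- \frac{7}{6}\right)^{2} + \left(-388\right)^{2}}\right) = \left(- \frac{1}{301023} - 105731\right) \left(285989 + \sqrt{\frac{49}{36} + 150544}\right) = - \frac{31827462814 \left(285989 + \sqrt{\frac{5419633}{36}}\right)}{301023} = - \frac{31827462814 \left(285989 + \frac{\sqrt{5419633}}{6}\right)}{301023} = - \frac{9102304262713046}{301023} - \frac{15913731407 \sqrt{5419633}}{903069}$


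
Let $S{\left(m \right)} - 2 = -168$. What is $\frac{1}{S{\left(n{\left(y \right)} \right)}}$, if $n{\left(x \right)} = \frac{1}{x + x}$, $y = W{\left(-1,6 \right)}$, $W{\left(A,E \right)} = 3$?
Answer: $- \frac{1}{166} \approx -0.0060241$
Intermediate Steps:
$y = 3$
$n{\left(x \right)} = \frac{1}{2 x}$
$S{\left(m \right)} = -166$ ($S{\left(m \right)} = 2 - 168 = -166$)
$\frac{1}{S{\left(n{\left(y \right)} \right)}} = \frac{1}{-166} = - \frac{1}{166}$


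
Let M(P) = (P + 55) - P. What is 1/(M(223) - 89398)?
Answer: -1/89343 ≈ -1.1193e-5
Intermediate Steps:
M(P) = 55 (M(P) = (55 + P) - P = 55)
1/(M(223) - 89398) = 1/(55 - 89398) = 1/(-89343) = -1/89343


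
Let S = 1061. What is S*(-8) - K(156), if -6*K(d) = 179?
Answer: -50749/6 ≈ -8458.2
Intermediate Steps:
K(d) = -179/6 (K(d) = -⅙*179 = -179/6)
S*(-8) - K(156) = 1061*(-8) - 1*(-179/6) = -8488 + 179/6 = -50749/6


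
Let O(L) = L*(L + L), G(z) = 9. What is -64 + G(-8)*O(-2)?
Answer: 8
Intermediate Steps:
O(L) = 2*L² (O(L) = L*(2*L) = 2*L²)
-64 + G(-8)*O(-2) = -64 + 9*(2*(-2)²) = -64 + 9*(2*4) = -64 + 9*8 = -64 + 72 = 8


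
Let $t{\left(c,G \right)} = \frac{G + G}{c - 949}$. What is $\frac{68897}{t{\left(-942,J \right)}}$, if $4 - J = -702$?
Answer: $- \frac{130284227}{1412} \approx -92269.0$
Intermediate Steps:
$J = 706$ ($J = 4 - -702 = 4 + 702 = 706$)
$t{\left(c,G \right)} = \frac{2 G}{-949 + c}$
$\frac{68897}{t{\left(-942,J \right)}} = \frac{68897}{2 \cdot 706 \frac{1}{-949 - 942}} = \frac{68897}{2 \cdot 706 \frac{1}{-1891}} = \frac{68897}{2 \cdot 706 \left(- \frac{1}{1891}\right)} = \frac{68897}{- \frac{1412}{1891}} = 68897 \left(- \frac{1891}{1412}\right) = - \frac{130284227}{1412}$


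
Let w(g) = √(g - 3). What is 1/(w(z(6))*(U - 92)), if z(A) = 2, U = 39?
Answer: I/53 ≈ 0.018868*I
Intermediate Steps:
w(g) = √(-3 + g)
1/(w(z(6))*(U - 92)) = 1/(√(-3 + 2)*(39 - 92)) = 1/(√(-1)*(-53)) = 1/(I*(-53)) = 1/(-53*I) = I/53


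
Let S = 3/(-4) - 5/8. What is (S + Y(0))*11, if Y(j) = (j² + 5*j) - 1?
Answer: -209/8 ≈ -26.125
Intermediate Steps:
Y(j) = -1 + j² + 5*j
S = -11/8 (S = 3*(-¼) - 5*⅛ = -¾ - 5/8 = -11/8 ≈ -1.3750)
(S + Y(0))*11 = (-11/8 + (-1 + 0² + 5*0))*11 = (-11/8 + (-1 + 0 + 0))*11 = (-11/8 - 1)*11 = -19/8*11 = -209/8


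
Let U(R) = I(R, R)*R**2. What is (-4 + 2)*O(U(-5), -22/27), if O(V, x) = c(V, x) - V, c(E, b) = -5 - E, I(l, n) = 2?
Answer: 210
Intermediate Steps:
U(R) = 2*R**2
O(V, x) = -5 - 2*V (O(V, x) = (-5 - V) - V = -5 - 2*V)
(-4 + 2)*O(U(-5), -22/27) = (-4 + 2)*(-5 - 4*(-5)**2) = -2*(-5 - 4*25) = -2*(-5 - 2*50) = -2*(-5 - 100) = -2*(-105) = 210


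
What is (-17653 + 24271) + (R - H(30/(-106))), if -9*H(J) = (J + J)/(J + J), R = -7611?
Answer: -8936/9 ≈ -992.89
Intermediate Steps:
H(J) = -1/9 (H(J) = -(J + J)/(9*(J + J)) = -2*J/(9*(2*J)) = -2*J*1/(2*J)/9 = -1/9*1 = -1/9)
(-17653 + 24271) + (R - H(30/(-106))) = (-17653 + 24271) + (-7611 - 1*(-1/9)) = 6618 + (-7611 + 1/9) = 6618 - 68498/9 = -8936/9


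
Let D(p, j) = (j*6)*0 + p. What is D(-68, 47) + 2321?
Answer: 2253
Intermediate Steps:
D(p, j) = p (D(p, j) = (6*j)*0 + p = 0 + p = p)
D(-68, 47) + 2321 = -68 + 2321 = 2253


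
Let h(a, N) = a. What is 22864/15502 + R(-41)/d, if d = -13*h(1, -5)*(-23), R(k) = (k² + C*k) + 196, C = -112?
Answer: 2328669/100763 ≈ 23.110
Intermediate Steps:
R(k) = 196 + k² - 112*k (R(k) = (k² - 112*k) + 196 = 196 + k² - 112*k)
d = 299 (d = -13*1*(-23) = -13*(-23) = 299)
22864/15502 + R(-41)/d = 22864/15502 + (196 + (-41)² - 112*(-41))/299 = 22864*(1/15502) + (196 + 1681 + 4592)*(1/299) = 11432/7751 + 6469*(1/299) = 11432/7751 + 6469/299 = 2328669/100763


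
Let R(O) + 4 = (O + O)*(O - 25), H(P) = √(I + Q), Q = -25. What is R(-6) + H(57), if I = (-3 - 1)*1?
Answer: 368 + I*√29 ≈ 368.0 + 5.3852*I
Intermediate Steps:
I = -4 (I = -4*1 = -4)
H(P) = I*√29 (H(P) = √(-4 - 25) = √(-29) = I*√29)
R(O) = -4 + 2*O*(-25 + O) (R(O) = -4 + (O + O)*(O - 25) = -4 + (2*O)*(-25 + O) = -4 + 2*O*(-25 + O))
R(-6) + H(57) = (-4 - 50*(-6) + 2*(-6)²) + I*√29 = (-4 + 300 + 2*36) + I*√29 = (-4 + 300 + 72) + I*√29 = 368 + I*√29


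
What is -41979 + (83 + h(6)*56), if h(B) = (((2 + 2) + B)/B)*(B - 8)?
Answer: -126248/3 ≈ -42083.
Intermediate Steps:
h(B) = (-8 + B)*(4 + B)/B (h(B) = ((4 + B)/B)*(-8 + B) = (-8 + B)*(4 + B)/B)
-41979 + (83 + h(6)*56) = -41979 + (83 + (-4 + 6 - 32/6)*56) = -41979 + (83 + (-4 + 6 - 32*⅙)*56) = -41979 + (83 + (-4 + 6 - 16/3)*56) = -41979 + (83 - 10/3*56) = -41979 + (83 - 560/3) = -41979 - 311/3 = -126248/3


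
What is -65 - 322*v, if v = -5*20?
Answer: 32135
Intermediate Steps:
v = -100
-65 - 322*v = -65 - 322*(-100) = -65 + 32200 = 32135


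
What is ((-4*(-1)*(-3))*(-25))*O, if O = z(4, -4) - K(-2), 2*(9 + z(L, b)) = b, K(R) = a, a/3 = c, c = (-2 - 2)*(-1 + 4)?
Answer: 7500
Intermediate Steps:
c = -12 (c = -4*3 = -12)
a = -36 (a = 3*(-12) = -36)
K(R) = -36
z(L, b) = -9 + b/2
O = 25 (O = (-9 + (½)*(-4)) - 1*(-36) = (-9 - 2) + 36 = -11 + 36 = 25)
((-4*(-1)*(-3))*(-25))*O = ((-4*(-1)*(-3))*(-25))*25 = ((4*(-3))*(-25))*25 = -12*(-25)*25 = 300*25 = 7500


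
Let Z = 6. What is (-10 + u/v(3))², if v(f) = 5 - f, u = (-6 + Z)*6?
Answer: 100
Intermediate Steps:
u = 0 (u = (-6 + 6)*6 = 0*6 = 0)
(-10 + u/v(3))² = (-10 + 0/(5 - 1*3))² = (-10 + 0/(5 - 3))² = (-10 + 0/2)² = (-10 + 0*(½))² = (-10 + 0)² = (-10)² = 100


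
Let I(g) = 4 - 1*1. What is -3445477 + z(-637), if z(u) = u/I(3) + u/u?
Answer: -10337065/3 ≈ -3.4457e+6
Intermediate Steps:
I(g) = 3 (I(g) = 4 - 1 = 3)
z(u) = 1 + u/3 (z(u) = u/3 + u/u = u*(1/3) + 1 = u/3 + 1 = 1 + u/3)
-3445477 + z(-637) = -3445477 + (1 + (1/3)*(-637)) = -3445477 + (1 - 637/3) = -3445477 - 634/3 = -10337065/3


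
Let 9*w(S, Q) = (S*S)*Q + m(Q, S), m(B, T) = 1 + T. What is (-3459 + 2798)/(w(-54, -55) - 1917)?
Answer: 5949/177686 ≈ 0.033480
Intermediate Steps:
w(S, Q) = ⅑ + S/9 + Q*S²/9 (w(S, Q) = ((S*S)*Q + (1 + S))/9 = (S²*Q + (1 + S))/9 = (Q*S² + (1 + S))/9 = (1 + S + Q*S²)/9 = ⅑ + S/9 + Q*S²/9)
(-3459 + 2798)/(w(-54, -55) - 1917) = (-3459 + 2798)/((⅑ + (⅑)*(-54) + (⅑)*(-55)*(-54)²) - 1917) = -661/((⅑ - 6 + (⅑)*(-55)*2916) - 1917) = -661/((⅑ - 6 - 17820) - 1917) = -661/(-160433/9 - 1917) = -661/(-177686/9) = -661*(-9/177686) = 5949/177686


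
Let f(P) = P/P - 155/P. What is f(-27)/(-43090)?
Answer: -91/581715 ≈ -0.00015643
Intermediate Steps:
f(P) = 1 - 155/P
f(-27)/(-43090) = ((-155 - 27)/(-27))/(-43090) = -1/27*(-182)*(-1/43090) = (182/27)*(-1/43090) = -91/581715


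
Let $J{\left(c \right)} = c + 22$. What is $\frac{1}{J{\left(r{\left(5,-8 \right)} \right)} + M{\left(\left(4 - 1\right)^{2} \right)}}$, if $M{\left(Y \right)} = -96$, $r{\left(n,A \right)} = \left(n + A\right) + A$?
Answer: $- \frac{1}{85} \approx -0.011765$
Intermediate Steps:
$r{\left(n,A \right)} = n + 2 A$ ($r{\left(n,A \right)} = \left(A + n\right) + A = n + 2 A$)
$J{\left(c \right)} = 22 + c$
$\frac{1}{J{\left(r{\left(5,-8 \right)} \right)} + M{\left(\left(4 - 1\right)^{2} \right)}} = \frac{1}{\left(22 + \left(5 + 2 \left(-8\right)\right)\right) - 96} = \frac{1}{\left(22 + \left(5 - 16\right)\right) - 96} = \frac{1}{\left(22 - 11\right) - 96} = \frac{1}{11 - 96} = \frac{1}{-85} = - \frac{1}{85}$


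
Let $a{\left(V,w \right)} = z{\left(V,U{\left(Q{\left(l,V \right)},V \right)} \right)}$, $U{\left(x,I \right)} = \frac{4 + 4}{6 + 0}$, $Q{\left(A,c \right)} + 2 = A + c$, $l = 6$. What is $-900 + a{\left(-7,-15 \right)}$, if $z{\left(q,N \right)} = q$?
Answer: $-907$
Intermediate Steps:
$Q{\left(A,c \right)} = -2 + A + c$ ($Q{\left(A,c \right)} = -2 + \left(A + c\right) = -2 + A + c$)
$U{\left(x,I \right)} = \frac{4}{3}$ ($U{\left(x,I \right)} = \frac{8}{6} = 8 \cdot \frac{1}{6} = \frac{4}{3}$)
$a{\left(V,w \right)} = V$
$-900 + a{\left(-7,-15 \right)} = -900 - 7 = -907$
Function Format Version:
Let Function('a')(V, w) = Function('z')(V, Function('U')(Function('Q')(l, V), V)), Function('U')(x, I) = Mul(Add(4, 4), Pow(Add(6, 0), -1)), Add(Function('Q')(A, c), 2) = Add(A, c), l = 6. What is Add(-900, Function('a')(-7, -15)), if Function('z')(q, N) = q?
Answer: -907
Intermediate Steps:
Function('Q')(A, c) = Add(-2, A, c) (Function('Q')(A, c) = Add(-2, Add(A, c)) = Add(-2, A, c))
Function('U')(x, I) = Rational(4, 3) (Function('U')(x, I) = Mul(8, Pow(6, -1)) = Mul(8, Rational(1, 6)) = Rational(4, 3))
Function('a')(V, w) = V
Add(-900, Function('a')(-7, -15)) = Add(-900, -7) = -907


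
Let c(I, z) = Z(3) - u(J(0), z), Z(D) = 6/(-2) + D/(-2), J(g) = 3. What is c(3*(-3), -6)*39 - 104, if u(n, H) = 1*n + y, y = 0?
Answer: -793/2 ≈ -396.50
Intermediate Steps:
Z(D) = -3 - D/2 (Z(D) = 6*(-½) + D*(-½) = -3 - D/2)
u(n, H) = n (u(n, H) = 1*n + 0 = n + 0 = n)
c(I, z) = -15/2 (c(I, z) = (-3 - ½*3) - 1*3 = (-3 - 3/2) - 3 = -9/2 - 3 = -15/2)
c(3*(-3), -6)*39 - 104 = -15/2*39 - 104 = -585/2 - 104 = -793/2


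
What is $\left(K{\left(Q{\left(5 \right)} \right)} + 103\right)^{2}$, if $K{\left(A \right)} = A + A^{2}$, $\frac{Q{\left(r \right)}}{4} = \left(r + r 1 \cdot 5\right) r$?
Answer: $130106654209$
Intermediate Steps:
$Q{\left(r \right)} = 24 r^{2}$ ($Q{\left(r \right)} = 4 \left(r + r 1 \cdot 5\right) r = 4 \left(r + r 5\right) r = 4 \left(r + 5 r\right) r = 4 \cdot 6 r r = 4 \cdot 6 r^{2} = 24 r^{2}$)
$\left(K{\left(Q{\left(5 \right)} \right)} + 103\right)^{2} = \left(24 \cdot 5^{2} \left(1 + 24 \cdot 5^{2}\right) + 103\right)^{2} = \left(24 \cdot 25 \left(1 + 24 \cdot 25\right) + 103\right)^{2} = \left(600 \left(1 + 600\right) + 103\right)^{2} = \left(600 \cdot 601 + 103\right)^{2} = \left(360600 + 103\right)^{2} = 360703^{2} = 130106654209$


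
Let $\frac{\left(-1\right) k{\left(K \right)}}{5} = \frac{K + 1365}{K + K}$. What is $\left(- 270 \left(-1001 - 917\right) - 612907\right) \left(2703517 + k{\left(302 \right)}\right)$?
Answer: $- \frac{155203760683851}{604} \approx -2.5696 \cdot 10^{11}$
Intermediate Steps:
$k{\left(K \right)} = - \frac{5 \left(1365 + K\right)}{2 K}$ ($k{\left(K \right)} = - 5 \frac{K + 1365}{K + K} = - 5 \frac{1365 + K}{2 K} = - \frac{5 \left(1365 + K\right)}{2 K}$)
$\left(- 270 \left(-1001 - 917\right) - 612907\right) \left(2703517 + k{\left(302 \right)}\right) = \left(- 270 \left(-1001 - 917\right) - 612907\right) \left(2703517 + \frac{5 \left(-1365 - 302\right)}{2 \cdot 302}\right) = \left(\left(-270\right) \left(-1918\right) - 612907\right) \left(2703517 + \frac{5}{2} \cdot \frac{1}{302} \left(-1365 - 302\right)\right) = \left(517860 - 612907\right) \left(2703517 + \frac{5}{2} \cdot \frac{1}{302} \left(-1667\right)\right) = - 95047 \left(2703517 - \frac{8335}{604}\right) = \left(-95047\right) \frac{1632915933}{604} = - \frac{155203760683851}{604}$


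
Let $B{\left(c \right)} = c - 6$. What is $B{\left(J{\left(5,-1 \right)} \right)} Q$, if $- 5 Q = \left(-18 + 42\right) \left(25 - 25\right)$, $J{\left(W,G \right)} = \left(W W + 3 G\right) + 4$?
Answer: $0$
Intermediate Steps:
$J{\left(W,G \right)} = 4 + W^{2} + 3 G$ ($J{\left(W,G \right)} = \left(W^{2} + 3 G\right) + 4 = 4 + W^{2} + 3 G$)
$B{\left(c \right)} = -6 + c$ ($B{\left(c \right)} = c - 6 = -6 + c$)
$Q = 0$ ($Q = - \frac{\left(-18 + 42\right) \left(25 - 25\right)}{5} = - \frac{24 \cdot 0}{5} = \left(- \frac{1}{5}\right) 0 = 0$)
$B{\left(J{\left(5,-1 \right)} \right)} Q = \left(-6 + \left(4 + 5^{2} + 3 \left(-1\right)\right)\right) 0 = \left(-6 + \left(4 + 25 - 3\right)\right) 0 = \left(-6 + 26\right) 0 = 20 \cdot 0 = 0$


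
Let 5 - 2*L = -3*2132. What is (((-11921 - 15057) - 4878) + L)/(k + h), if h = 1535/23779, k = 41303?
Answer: -1362798269/1964291144 ≈ -0.69379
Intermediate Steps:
L = 6401/2 (L = 5/2 - (-3)*2132/2 = 5/2 - ½*(-6396) = 5/2 + 3198 = 6401/2 ≈ 3200.5)
h = 1535/23779 (h = 1535*(1/23779) = 1535/23779 ≈ 0.064553)
(((-11921 - 15057) - 4878) + L)/(k + h) = (((-11921 - 15057) - 4878) + 6401/2)/(41303 + 1535/23779) = ((-26978 - 4878) + 6401/2)/(982145572/23779) = (-31856 + 6401/2)*(23779/982145572) = -57311/2*23779/982145572 = -1362798269/1964291144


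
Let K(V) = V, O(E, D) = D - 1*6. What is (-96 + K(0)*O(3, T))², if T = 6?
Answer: 9216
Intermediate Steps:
O(E, D) = -6 + D (O(E, D) = D - 6 = -6 + D)
(-96 + K(0)*O(3, T))² = (-96 + 0*(-6 + 6))² = (-96 + 0*0)² = (-96 + 0)² = (-96)² = 9216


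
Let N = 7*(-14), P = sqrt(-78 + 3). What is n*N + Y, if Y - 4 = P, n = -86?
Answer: 8432 + 5*I*sqrt(3) ≈ 8432.0 + 8.6602*I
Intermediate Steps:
P = 5*I*sqrt(3) (P = sqrt(-75) = 5*I*sqrt(3) ≈ 8.6602*I)
N = -98
Y = 4 + 5*I*sqrt(3) ≈ 4.0 + 8.6602*I
n*N + Y = -86*(-98) + (4 + 5*I*sqrt(3)) = 8428 + (4 + 5*I*sqrt(3)) = 8432 + 5*I*sqrt(3)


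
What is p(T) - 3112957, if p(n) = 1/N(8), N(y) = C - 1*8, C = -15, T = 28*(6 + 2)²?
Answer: -71598012/23 ≈ -3.1130e+6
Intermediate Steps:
T = 1792 (T = 28*8² = 28*64 = 1792)
N(y) = -23 (N(y) = -15 - 1*8 = -15 - 8 = -23)
p(n) = -1/23 (p(n) = 1/(-23) = -1/23)
p(T) - 3112957 = -1/23 - 3112957 = -71598012/23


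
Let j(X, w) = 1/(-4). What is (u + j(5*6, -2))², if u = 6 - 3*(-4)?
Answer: 5041/16 ≈ 315.06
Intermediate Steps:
j(X, w) = -¼
u = 18 (u = 6 + 12 = 18)
(u + j(5*6, -2))² = (18 - ¼)² = (71/4)² = 5041/16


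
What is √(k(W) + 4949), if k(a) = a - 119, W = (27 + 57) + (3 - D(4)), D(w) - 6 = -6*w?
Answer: √4935 ≈ 70.250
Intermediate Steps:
D(w) = 6 - 6*w
W = 105 (W = (27 + 57) + (3 - (6 - 6*4)) = 84 + (3 - (6 - 24)) = 84 + (3 - 1*(-18)) = 84 + (3 + 18) = 84 + 21 = 105)
k(a) = -119 + a
√(k(W) + 4949) = √((-119 + 105) + 4949) = √(-14 + 4949) = √4935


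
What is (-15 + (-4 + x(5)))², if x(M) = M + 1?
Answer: 169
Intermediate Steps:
x(M) = 1 + M
(-15 + (-4 + x(5)))² = (-15 + (-4 + (1 + 5)))² = (-15 + (-4 + 6))² = (-15 + 2)² = (-13)² = 169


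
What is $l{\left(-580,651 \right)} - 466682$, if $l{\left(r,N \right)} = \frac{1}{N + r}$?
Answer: $- \frac{33134421}{71} \approx -4.6668 \cdot 10^{5}$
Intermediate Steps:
$l{\left(-580,651 \right)} - 466682 = \frac{1}{651 - 580} - 466682 = \frac{1}{71} - 466682 = - \frac{33134421}{71}$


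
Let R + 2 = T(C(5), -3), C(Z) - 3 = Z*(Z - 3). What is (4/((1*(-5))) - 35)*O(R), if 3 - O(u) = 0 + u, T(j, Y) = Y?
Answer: -1432/5 ≈ -286.40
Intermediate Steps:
C(Z) = 3 + Z*(-3 + Z) (C(Z) = 3 + Z*(Z - 3) = 3 + Z*(-3 + Z))
R = -5 (R = -2 - 3 = -5)
O(u) = 3 - u (O(u) = 3 - (0 + u) = 3 - u)
(4/((1*(-5))) - 35)*O(R) = (4/((1*(-5))) - 35)*(3 - 1*(-5)) = (4/(-5) - 35)*(3 + 5) = (4*(-1/5) - 35)*8 = (-4/5 - 35)*8 = -179/5*8 = -1432/5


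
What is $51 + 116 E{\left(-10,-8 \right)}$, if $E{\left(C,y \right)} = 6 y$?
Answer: $-5517$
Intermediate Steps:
$51 + 116 E{\left(-10,-8 \right)} = 51 + 116 \cdot 6 \left(-8\right) = 51 + 116 \left(-48\right) = 51 - 5568 = -5517$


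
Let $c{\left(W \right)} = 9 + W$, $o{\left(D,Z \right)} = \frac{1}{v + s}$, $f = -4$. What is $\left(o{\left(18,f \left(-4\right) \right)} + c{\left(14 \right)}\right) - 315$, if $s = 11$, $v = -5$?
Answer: $- \frac{1751}{6} \approx -291.83$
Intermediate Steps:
$o{\left(D,Z \right)} = \frac{1}{6}$ ($o{\left(D,Z \right)} = \frac{1}{-5 + 11} = \frac{1}{6}$)
$\left(o{\left(18,f \left(-4\right) \right)} + c{\left(14 \right)}\right) - 315 = \left(\frac{1}{6} + \left(9 + 14\right)\right) - 315 = \left(\frac{1}{6} + 23\right) - 315 = \frac{139}{6} - 315 = - \frac{1751}{6}$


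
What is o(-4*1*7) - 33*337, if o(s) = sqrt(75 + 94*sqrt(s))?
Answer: -11121 + sqrt(75 + 188*I*sqrt(7)) ≈ -11104.0 + 14.629*I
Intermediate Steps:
o(-4*1*7) - 33*337 = sqrt(75 + 94*sqrt(-4*1*7)) - 33*337 = sqrt(75 + 94*sqrt(-4*7)) - 1*11121 = sqrt(75 + 94*sqrt(-28)) - 11121 = sqrt(75 + 94*(2*I*sqrt(7))) - 11121 = sqrt(75 + 188*I*sqrt(7)) - 11121 = -11121 + sqrt(75 + 188*I*sqrt(7))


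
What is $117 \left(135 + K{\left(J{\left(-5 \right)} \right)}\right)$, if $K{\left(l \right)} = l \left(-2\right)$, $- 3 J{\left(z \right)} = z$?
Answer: $15405$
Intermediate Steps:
$J{\left(z \right)} = - \frac{z}{3}$
$K{\left(l \right)} = - 2 l$
$117 \left(135 + K{\left(J{\left(-5 \right)} \right)}\right) = 117 \left(135 - 2 \left(\left(- \frac{1}{3}\right) \left(-5\right)\right)\right) = 117 \left(135 - \frac{10}{3}\right) = 117 \cdot \frac{395}{3} = 15405$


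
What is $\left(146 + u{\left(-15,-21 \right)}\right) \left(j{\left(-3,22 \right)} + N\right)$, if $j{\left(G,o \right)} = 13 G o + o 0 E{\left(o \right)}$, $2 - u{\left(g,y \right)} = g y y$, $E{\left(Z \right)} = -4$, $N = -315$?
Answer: $-7932999$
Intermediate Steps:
$u{\left(g,y \right)} = 2 - g y^{2}$ ($u{\left(g,y \right)} = 2 - g y y = 2 - g y^{2}$)
$j{\left(G,o \right)} = 13 G o$ ($j{\left(G,o \right)} = 13 G o + o 0 \left(-4\right) = 13 G o + 0 \left(-4\right) = 13 G o + 0 = 13 G o$)
$\left(146 + u{\left(-15,-21 \right)}\right) \left(j{\left(-3,22 \right)} + N\right) = \left(146 - \left(-2 - 15 \left(-21\right)^{2}\right)\right) \left(13 \left(-3\right) 22 - 315\right) = \left(146 - \left(-2 - 6615\right)\right) \left(-858 - 315\right) = \left(146 + \left(2 + 6615\right)\right) \left(-1173\right) = \left(146 + 6617\right) \left(-1173\right) = 6763 \left(-1173\right) = -7932999$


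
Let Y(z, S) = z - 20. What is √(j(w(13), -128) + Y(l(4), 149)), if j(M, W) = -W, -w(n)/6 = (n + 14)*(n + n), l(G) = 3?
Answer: √111 ≈ 10.536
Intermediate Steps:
Y(z, S) = -20 + z
w(n) = -12*n*(14 + n) (w(n) = -6*(n + 14)*(n + n) = -6*(14 + n)*2*n = -12*n*(14 + n))
√(j(w(13), -128) + Y(l(4), 149)) = √(-1*(-128) + (-20 + 3)) = √(128 - 17) = √111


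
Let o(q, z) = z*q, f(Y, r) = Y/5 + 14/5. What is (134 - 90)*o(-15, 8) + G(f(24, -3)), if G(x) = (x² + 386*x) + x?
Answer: -57026/25 ≈ -2281.0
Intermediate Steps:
f(Y, r) = 14/5 + Y/5 (f(Y, r) = Y*(⅕) + 14*(⅕) = Y/5 + 14/5 = 14/5 + Y/5)
o(q, z) = q*z
G(x) = x² + 387*x
(134 - 90)*o(-15, 8) + G(f(24, -3)) = (134 - 90)*(-15*8) + (14/5 + (⅕)*24)*(387 + (14/5 + (⅕)*24)) = 44*(-120) + (14/5 + 24/5)*(387 + (14/5 + 24/5)) = -5280 + 38*(387 + 38/5)/5 = -5280 + (38/5)*(1973/5) = -5280 + 74974/25 = -57026/25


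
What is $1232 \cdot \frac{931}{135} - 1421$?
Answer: $\frac{955157}{135} \approx 7075.2$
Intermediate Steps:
$1232 \cdot \frac{931}{135} - 1421 = \frac{1146992}{135} - 1421 = \frac{955157}{135}$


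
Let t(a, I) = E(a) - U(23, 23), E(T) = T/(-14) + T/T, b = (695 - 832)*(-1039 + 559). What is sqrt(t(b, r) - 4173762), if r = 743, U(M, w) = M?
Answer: 2*I*sqrt(51186394)/7 ≈ 2044.1*I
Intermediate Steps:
b = 65760 (b = -137*(-480) = 65760)
E(T) = 1 - T/14 (E(T) = T*(-1/14) + 1 = -T/14 + 1 = 1 - T/14)
t(a, I) = -22 - a/14 (t(a, I) = (1 - a/14) - 1*23 = (1 - a/14) - 23 = -22 - a/14)
sqrt(t(b, r) - 4173762) = sqrt((-22 - 1/14*65760) - 4173762) = sqrt((-22 - 32880/7) - 4173762) = sqrt(-33034/7 - 4173762) = sqrt(-29249368/7) = 2*I*sqrt(51186394)/7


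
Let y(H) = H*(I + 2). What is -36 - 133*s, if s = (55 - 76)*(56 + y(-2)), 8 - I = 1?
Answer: 106098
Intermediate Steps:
I = 7 (I = 8 - 1*1 = 8 - 1 = 7)
y(H) = 9*H (y(H) = H*(7 + 2) = H*9 = 9*H)
s = -798 (s = (55 - 76)*(56 + 9*(-2)) = -21*(56 - 18) = -21*38 = -798)
-36 - 133*s = -36 - 133*(-798) = -36 + 106134 = 106098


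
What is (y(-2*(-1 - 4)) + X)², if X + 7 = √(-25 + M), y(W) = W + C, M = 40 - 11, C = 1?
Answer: 36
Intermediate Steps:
M = 29
y(W) = 1 + W (y(W) = W + 1 = 1 + W)
X = -5 (X = -7 + √(-25 + 29) = -7 + √4 = -7 + 2 = -5)
(y(-2*(-1 - 4)) + X)² = ((1 - 2*(-1 - 4)) - 5)² = ((1 - 2*(-5)) - 5)² = ((1 + 10) - 5)² = (11 - 5)² = 6² = 36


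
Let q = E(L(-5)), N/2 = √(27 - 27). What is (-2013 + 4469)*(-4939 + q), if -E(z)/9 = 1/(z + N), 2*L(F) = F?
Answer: -60606712/5 ≈ -1.2121e+7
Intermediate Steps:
N = 0 (N = 2*√(27 - 27) = 2*√0 = 2*0 = 0)
L(F) = F/2
E(z) = -9/z (E(z) = -9/(z + 0) = -9/z)
q = 18/5 (q = -9/((½)*(-5)) = -9/(-5/2) = -9*(-⅖) = 18/5 ≈ 3.6000)
(-2013 + 4469)*(-4939 + q) = (-2013 + 4469)*(-4939 + 18/5) = 2456*(-24677/5) = -60606712/5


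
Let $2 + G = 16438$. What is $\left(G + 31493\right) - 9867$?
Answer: $38062$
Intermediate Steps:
$G = 16436$ ($G = -2 + 16438 = 16436$)
$\left(G + 31493\right) - 9867 = \left(16436 + 31493\right) - 9867 = 47929 - 9867 = 38062$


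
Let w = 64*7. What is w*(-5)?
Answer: -2240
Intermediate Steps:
w = 448
w*(-5) = 448*(-5) = -2240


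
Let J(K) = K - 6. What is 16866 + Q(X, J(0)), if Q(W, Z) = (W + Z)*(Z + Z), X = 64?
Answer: 16170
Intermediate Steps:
J(K) = -6 + K
Q(W, Z) = 2*Z*(W + Z) (Q(W, Z) = (W + Z)*(2*Z) = 2*Z*(W + Z))
16866 + Q(X, J(0)) = 16866 + 2*(-6 + 0)*(64 + (-6 + 0)) = 16866 + 2*(-6)*(64 - 6) = 16866 + 2*(-6)*58 = 16866 - 696 = 16170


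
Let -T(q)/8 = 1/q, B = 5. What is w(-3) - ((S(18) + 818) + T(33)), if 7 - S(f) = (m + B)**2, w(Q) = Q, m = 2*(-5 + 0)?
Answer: -26491/33 ≈ -802.76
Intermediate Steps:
m = -10 (m = 2*(-5) = -10)
T(q) = -8/q
S(f) = -18 (S(f) = 7 - (-10 + 5)**2 = 7 - 1*(-5)**2 = 7 - 1*25 = 7 - 25 = -18)
w(-3) - ((S(18) + 818) + T(33)) = -3 - ((-18 + 818) - 8/33) = -3 - (800 - 8*1/33) = -3 - (800 - 8/33) = -3 - 1*26392/33 = -3 - 26392/33 = -26491/33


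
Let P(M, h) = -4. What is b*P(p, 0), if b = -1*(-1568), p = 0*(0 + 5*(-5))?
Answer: -6272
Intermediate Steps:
p = 0 (p = 0*(0 - 25) = 0*(-25) = 0)
b = 1568
b*P(p, 0) = 1568*(-4) = -6272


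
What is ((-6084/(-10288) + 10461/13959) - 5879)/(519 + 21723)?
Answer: -6394634617/24198317352 ≈ -0.26426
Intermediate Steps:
((-6084/(-10288) + 10461/13959) - 5879)/(519 + 21723) = ((-6084*(-1/10288) + 10461*(1/13959)) - 5879)/22242 = ((1521/2572 + 317/423) - 5879)*(1/22242) = (1458707/1087956 - 5879)*(1/22242) = -6394634617/1087956*1/22242 = -6394634617/24198317352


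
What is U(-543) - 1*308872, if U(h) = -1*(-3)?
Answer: -308869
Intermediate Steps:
U(h) = 3
U(-543) - 1*308872 = 3 - 1*308872 = 3 - 308872 = -308869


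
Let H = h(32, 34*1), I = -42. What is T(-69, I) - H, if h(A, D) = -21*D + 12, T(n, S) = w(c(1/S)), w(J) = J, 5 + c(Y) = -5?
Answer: 692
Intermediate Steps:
c(Y) = -10 (c(Y) = -5 - 5 = -10)
T(n, S) = -10
h(A, D) = 12 - 21*D
H = -702 (H = 12 - 714 = -702)
T(-69, I) - H = -10 - 1*(-702) = -10 + 702 = 692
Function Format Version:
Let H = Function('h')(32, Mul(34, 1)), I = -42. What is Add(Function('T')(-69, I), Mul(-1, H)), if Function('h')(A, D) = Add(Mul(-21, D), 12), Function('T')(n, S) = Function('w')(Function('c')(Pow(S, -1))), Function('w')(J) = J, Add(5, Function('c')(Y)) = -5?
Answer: 692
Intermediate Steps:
Function('c')(Y) = -10 (Function('c')(Y) = Add(-5, -5) = -10)
Function('T')(n, S) = -10
Function('h')(A, D) = Add(12, Mul(-21, D))
H = -702 (H = Add(12, Mul(-21, Mul(34, 1))) = Add(12, Mul(-21, 34)) = Add(12, -714) = -702)
Add(Function('T')(-69, I), Mul(-1, H)) = Add(-10, Mul(-1, -702)) = Add(-10, 702) = 692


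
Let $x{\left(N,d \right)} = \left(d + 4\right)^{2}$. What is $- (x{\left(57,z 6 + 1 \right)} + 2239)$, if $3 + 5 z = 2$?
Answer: $- \frac{56336}{25} \approx -2253.4$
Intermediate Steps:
$z = - \frac{1}{5}$ ($z = - \frac{3}{5} + \frac{1}{5} \cdot 2 = - \frac{3}{5} + \frac{2}{5} = - \frac{1}{5} \approx -0.2$)
$x{\left(N,d \right)} = \left(4 + d\right)^{2}$
$- (x{\left(57,z 6 + 1 \right)} + 2239) = - (\left(4 + \left(\left(- \frac{1}{5}\right) 6 + 1\right)\right)^{2} + 2239) = - (\left(4 + \left(- \frac{6}{5} + 1\right)\right)^{2} + 2239) = - (\left(4 - \frac{1}{5}\right)^{2} + 2239) = - (\left(\frac{19}{5}\right)^{2} + 2239) = - (\frac{361}{25} + 2239) = \left(-1\right) \frac{56336}{25} = - \frac{56336}{25}$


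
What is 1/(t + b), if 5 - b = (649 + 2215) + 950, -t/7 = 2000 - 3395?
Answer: 1/5956 ≈ 0.00016790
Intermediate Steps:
t = 9765 (t = -7*(2000 - 3395) = -7*(-1395) = 9765)
b = -3809 (b = 5 - ((649 + 2215) + 950) = 5 - (2864 + 950) = 5 - 1*3814 = 5 - 3814 = -3809)
1/(t + b) = 1/(9765 - 3809) = 1/5956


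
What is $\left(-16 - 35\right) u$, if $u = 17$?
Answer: $-867$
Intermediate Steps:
$\left(-16 - 35\right) u = \left(-16 - 35\right) 17 = \left(-51\right) 17 = -867$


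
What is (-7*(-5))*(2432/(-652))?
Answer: -21280/163 ≈ -130.55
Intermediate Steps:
(-7*(-5))*(2432/(-652)) = 35*(2432*(-1/652)) = 35*(-608/163) = -21280/163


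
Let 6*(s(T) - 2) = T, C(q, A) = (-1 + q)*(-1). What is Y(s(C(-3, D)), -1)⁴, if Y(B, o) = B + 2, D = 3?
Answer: 38416/81 ≈ 474.27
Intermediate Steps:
C(q, A) = 1 - q
s(T) = 2 + T/6
Y(B, o) = 2 + B
Y(s(C(-3, D)), -1)⁴ = (2 + (2 + (1 - 1*(-3))/6))⁴ = (2 + (2 + (1 + 3)/6))⁴ = (2 + (2 + (⅙)*4))⁴ = (2 + (2 + ⅔))⁴ = (2 + 8/3)⁴ = (14/3)⁴ = 38416/81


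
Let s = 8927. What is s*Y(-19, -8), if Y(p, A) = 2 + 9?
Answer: 98197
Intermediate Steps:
Y(p, A) = 11
s*Y(-19, -8) = 8927*11 = 98197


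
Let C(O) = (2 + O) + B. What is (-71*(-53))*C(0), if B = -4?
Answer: -7526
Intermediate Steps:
C(O) = -2 + O (C(O) = (2 + O) - 4 = -2 + O)
(-71*(-53))*C(0) = (-71*(-53))*(-2 + 0) = 3763*(-2) = -7526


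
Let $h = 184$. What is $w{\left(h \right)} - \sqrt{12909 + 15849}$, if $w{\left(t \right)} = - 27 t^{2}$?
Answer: $-914112 - \sqrt{28758} \approx -9.1428 \cdot 10^{5}$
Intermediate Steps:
$w{\left(h \right)} - \sqrt{12909 + 15849} = - 27 \cdot 184^{2} - \sqrt{12909 + 15849} = \left(-27\right) 33856 - \sqrt{28758} = -914112 - \sqrt{28758}$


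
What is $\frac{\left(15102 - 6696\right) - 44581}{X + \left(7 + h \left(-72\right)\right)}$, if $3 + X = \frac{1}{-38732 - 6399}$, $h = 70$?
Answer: $\frac{1632613925}{227279717} \approx 7.1833$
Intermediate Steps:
$X = - \frac{135394}{45131}$ ($X = -3 + \frac{1}{-38732 - 6399} = -3 + \frac{1}{-45131} = -3 - \frac{1}{45131} = - \frac{135394}{45131} \approx -3.0$)
$\frac{\left(15102 - 6696\right) - 44581}{X + \left(7 + h \left(-72\right)\right)} = \frac{\left(15102 - 6696\right) - 44581}{- \frac{135394}{45131} + \left(7 + 70 \left(-72\right)\right)} = \frac{\left(15102 - 6696\right) - 44581}{- \frac{135394}{45131} + \left(7 - 5040\right)} = \frac{8406 - 44581}{- \frac{135394}{45131} - 5033} = - \frac{36175}{- \frac{227279717}{45131}} = \left(-36175\right) \left(- \frac{45131}{227279717}\right) = \frac{1632613925}{227279717}$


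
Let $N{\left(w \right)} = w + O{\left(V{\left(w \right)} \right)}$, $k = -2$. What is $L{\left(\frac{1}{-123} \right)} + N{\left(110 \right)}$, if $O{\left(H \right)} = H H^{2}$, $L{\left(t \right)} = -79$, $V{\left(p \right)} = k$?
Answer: $23$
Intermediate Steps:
$V{\left(p \right)} = -2$
$O{\left(H \right)} = H^{3}$
$N{\left(w \right)} = -8 + w$ ($N{\left(w \right)} = w + \left(-2\right)^{3} = w - 8 = -8 + w$)
$L{\left(\frac{1}{-123} \right)} + N{\left(110 \right)} = -79 + \left(-8 + 110\right) = -79 + 102 = 23$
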